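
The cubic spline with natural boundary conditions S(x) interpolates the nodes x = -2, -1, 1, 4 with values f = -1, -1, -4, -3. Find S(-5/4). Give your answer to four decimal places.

Put M_i = S'' at the i-th knot. Here h = (1, 2, 3) and Δ = (0, -3/2, 1/3), so the interior equations h_(i-1)·M_(i-1) + 2(h_(i-1)+h_i)·M_i + h_i·M_(i+1) = 6(Δ_i − Δ_(i-1)) read
  1·M_0 + 6·M_1 + 2·M_2 = 6(Δ_1 - Δ_0) = -9
  2·M_1 + 10·M_2 + 3·M_3 = 6(Δ_2 - Δ_1) = 11
Natural end conditions: M_0 = M_3 = 0.
Forward elimination and back-substitution give M_0 = 0, M_1 = -2, M_2 = 3/2, M_3 = 0.
On [-2, -1], S(x) = -1 + 1/3·(x + 2) + 0·(x + 2)² - 1/3·(x + 2)³.
With (x + 2) = 3/4: S(-5/4) = -57/64.

-0.8906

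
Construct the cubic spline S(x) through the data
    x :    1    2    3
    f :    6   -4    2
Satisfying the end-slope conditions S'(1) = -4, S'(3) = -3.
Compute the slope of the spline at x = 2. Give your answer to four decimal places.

-1.2500

With σ_i denoting the second derivative at x_i, h_i = 1, 1, and Δ_i = (y_(i+1) − y_i)/h_i = -10, 6:
  1·σ_0 + 4·σ_1 + 1·σ_2 = 6(Δ_1 - Δ_0) = 96
Clamped end conditions give two more equations: 2h_0·σ_0 + h_0·σ_1 = 6(Δ_0 - S'(1)) = -36 and h_1·σ_1 + 2h_1·σ_2 = 6(S'(3) - Δ_1) = -54.
Hence σ_0 = -83/2, σ_1 = 47, σ_2 = -101/2.
On [2, 3], S'(x) = b_1 + 2c_1·(x - 2) + 3d_1·(x - 2)² with b_1 = Δ_1 - h_1(2σ_1 + σ_2)/6 = -5/4, c_1 = σ_1/2 = 47/2, d_1 = (σ_2 - σ_1)/(6h_1) = -65/4. So S'(2) = -5/4.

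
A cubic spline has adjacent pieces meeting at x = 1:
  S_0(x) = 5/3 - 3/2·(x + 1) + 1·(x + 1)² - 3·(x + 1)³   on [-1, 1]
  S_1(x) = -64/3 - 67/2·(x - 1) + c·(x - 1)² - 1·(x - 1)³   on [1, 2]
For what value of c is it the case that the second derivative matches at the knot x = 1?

-17

S_0''(x) = 2 - 18·(x + 1), so S_0''(1) = -34. On the right, S_1''(1) = 2c, so c = -17.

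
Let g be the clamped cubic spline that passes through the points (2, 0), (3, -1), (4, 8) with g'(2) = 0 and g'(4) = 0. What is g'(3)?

6

With M_i denoting the second derivative at x_i, h_i = 1, 1, and Δ_i = (y_(i+1) − y_i)/h_i = -1, 9:
  1·M_0 + 4·M_1 + 1·M_2 = 6(Δ_1 - Δ_0) = 60
Clamped end conditions give two more equations: 2h_0·M_0 + h_0·M_1 = 6(Δ_0 - g'(2)) = -6 and h_1·M_1 + 2h_1·M_2 = 6(g'(4) - Δ_1) = -54.
Solving the tridiagonal system: M_0 = -18, M_1 = 30, M_2 = -42.
On [3, 4], g'(x) = b_1 + 2c_1·(x - 3) + 3d_1·(x - 3)² with b_1 = Δ_1 - h_1(2M_1 + M_2)/6 = 6, c_1 = M_1/2 = 15, d_1 = (M_2 - M_1)/(6h_1) = -12. So g'(3) = 6.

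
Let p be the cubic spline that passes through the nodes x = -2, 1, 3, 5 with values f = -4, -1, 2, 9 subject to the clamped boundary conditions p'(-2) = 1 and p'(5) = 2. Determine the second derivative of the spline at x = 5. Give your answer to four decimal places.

-3.4595

Write M_i for p''(x_i). With h_i = 3, 2, 2 and divided differences Δ_i = 1, 3/2, 7/2, the continuity of p' gives the tridiagonal system
  3·M_0 + 10·M_1 + 2·M_2 = 6(Δ_1 - Δ_0) = 3
  2·M_1 + 8·M_2 + 2·M_3 = 6(Δ_2 - Δ_1) = 12
Clamped end conditions give two more equations: 2h_0·M_0 + h_0·M_1 = 6(Δ_0 - p'(-2)) = 0 and h_2·M_2 + 2h_2·M_3 = 6(p'(5) - Δ_2) = -9.
Hence M_0 = 4/37, M_1 = -8/37, M_2 = 179/74, M_3 = -128/37.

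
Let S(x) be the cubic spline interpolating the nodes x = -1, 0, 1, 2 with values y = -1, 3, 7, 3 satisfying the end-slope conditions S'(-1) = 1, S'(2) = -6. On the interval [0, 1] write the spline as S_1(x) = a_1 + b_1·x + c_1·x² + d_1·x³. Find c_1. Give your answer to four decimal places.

0.4667

Write σ_i for S''(x_i). With h_i = 1, 1, 1 and divided differences Δ_i = 4, 4, -4, the continuity of S' gives the tridiagonal system
  1·σ_0 + 4·σ_1 + 1·σ_2 = 6(Δ_1 - Δ_0) = 0
  1·σ_1 + 4·σ_2 + 1·σ_3 = 6(Δ_2 - Δ_1) = -48
Clamped end conditions give two more equations: 2h_0·σ_0 + h_0·σ_1 = 6(Δ_0 - S'(-1)) = 18 and h_2·σ_2 + 2h_2·σ_3 = 6(S'(2) - Δ_2) = -12.
Solving: σ_0 = 128/15, σ_1 = 14/15, σ_2 = -184/15, σ_3 = 2/15.
On [0, 1], with S_1(x) = a_1 + b_1·x + c_1·x² + d_1·x³: c_1 = σ_1/2 = 7/15, d_1 = (σ_2 - σ_1)/(6h_1) = -11/5, b_1 = Δ_1 - h_1(2σ_1 + σ_2)/6 = 86/15.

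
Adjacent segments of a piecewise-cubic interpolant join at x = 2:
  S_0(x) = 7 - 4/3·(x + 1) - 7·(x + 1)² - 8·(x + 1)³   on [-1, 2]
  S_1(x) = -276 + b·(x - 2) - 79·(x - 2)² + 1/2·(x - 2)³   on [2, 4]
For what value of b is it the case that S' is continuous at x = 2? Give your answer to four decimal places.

-259.3333

S_0'(x) = -4/3 - 14·(x + 1) - 24·(x + 1)², so S_0'(2) = -778/3. On the right, S_1'(2) = b, so b = -778/3.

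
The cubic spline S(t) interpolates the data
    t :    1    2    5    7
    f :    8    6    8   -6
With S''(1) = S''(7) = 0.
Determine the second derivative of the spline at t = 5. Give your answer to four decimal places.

-5.8592

Let σ_i = S''(x_i). Step sizes h_i = 1, 3, 2; slopes of the chords Δ_i = (y_(i+1) - y_i)/h_i = -2, 2/3, -7.
  1·σ_0 + 8·σ_1 + 3·σ_2 = 6(Δ_1 - Δ_0) = 16
  3·σ_1 + 10·σ_2 + 2·σ_3 = 6(Δ_2 - Δ_1) = -46
Natural end conditions: σ_0 = σ_3 = 0.
Solving the tridiagonal system: σ_0 = 0, σ_1 = 298/71, σ_2 = -416/71, σ_3 = 0.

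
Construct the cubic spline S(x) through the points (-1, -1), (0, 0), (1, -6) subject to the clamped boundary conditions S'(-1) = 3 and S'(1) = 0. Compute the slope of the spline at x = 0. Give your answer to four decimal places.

-4.5000

Put m_i = S'' at the i-th knot. Here h = (1, 1) and Δ = (1, -6), so the interior equations h_(i-1)·m_(i-1) + 2(h_(i-1)+h_i)·m_i + h_i·m_(i+1) = 6(Δ_i − Δ_(i-1)) read
  1·m_0 + 4·m_1 + 1·m_2 = 6(Δ_1 - Δ_0) = -42
Clamped end conditions give two more equations: 2h_0·m_0 + h_0·m_1 = 6(Δ_0 - S'(-1)) = -12 and h_1·m_1 + 2h_1·m_2 = 6(S'(1) - Δ_1) = 36.
Solving: m_0 = 3, m_1 = -18, m_2 = 27.
On [0, 1], S'(x) = b_1 + 2c_1·x + 3d_1·x² with b_1 = Δ_1 - h_1(2m_1 + m_2)/6 = -9/2, c_1 = m_1/2 = -9, d_1 = (m_2 - m_1)/(6h_1) = 15/2. So S'(0) = -9/2.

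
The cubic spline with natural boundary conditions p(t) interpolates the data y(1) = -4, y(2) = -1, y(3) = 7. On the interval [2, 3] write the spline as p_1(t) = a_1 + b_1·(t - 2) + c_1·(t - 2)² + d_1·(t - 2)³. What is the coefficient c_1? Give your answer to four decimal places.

With m_i denoting the second derivative at x_i, h_i = 1, 1, and Δ_i = (y_(i+1) − y_i)/h_i = 3, 8:
  1·m_0 + 4·m_1 + 1·m_2 = 6(Δ_1 - Δ_0) = 30
Natural end conditions: m_0 = m_2 = 0.
Forward elimination and back-substitution give m_0 = 0, m_1 = 15/2, m_2 = 0.
On [2, 3], with p_1(t) = a_1 + b_1·(t - 2) + c_1·(t - 2)² + d_1·(t - 2)³: c_1 = m_1/2 = 15/4, d_1 = (m_2 - m_1)/(6h_1) = -5/4, b_1 = Δ_1 - h_1(2m_1 + m_2)/6 = 11/2.

3.7500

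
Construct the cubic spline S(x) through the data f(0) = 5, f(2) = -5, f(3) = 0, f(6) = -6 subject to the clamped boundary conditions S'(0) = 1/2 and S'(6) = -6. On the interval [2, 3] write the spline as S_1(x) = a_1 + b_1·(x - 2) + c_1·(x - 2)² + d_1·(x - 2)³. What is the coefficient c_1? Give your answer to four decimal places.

Put M_i = S'' at the i-th knot. Here h = (2, 1, 3) and Δ = (-5, 5, -2), so the interior equations h_(i-1)·M_(i-1) + 2(h_(i-1)+h_i)·M_i + h_i·M_(i+1) = 6(Δ_i − Δ_(i-1)) read
  2·M_0 + 6·M_1 + 1·M_2 = 6(Δ_1 - Δ_0) = 60
  1·M_1 + 8·M_2 + 3·M_3 = 6(Δ_2 - Δ_1) = -42
Clamped end conditions give two more equations: 2h_0·M_0 + h_0·M_1 = 6(Δ_0 - S'(0)) = -33 and h_2·M_2 + 2h_2·M_3 = 6(S'(6) - Δ_2) = -24.
Forward elimination and back-substitution give M_0 = -349/21, M_1 = 703/42, M_2 = -151/21, M_3 = -17/42.
On [2, 3], with S_1(x) = a_1 + b_1·(x - 2) + c_1·(x - 2)² + d_1·(x - 2)³: c_1 = M_1/2 = 703/84, d_1 = (M_2 - M_1)/(6h_1) = -335/84, b_1 = Δ_1 - h_1(2M_1 + M_2)/6 = 13/21.

8.3690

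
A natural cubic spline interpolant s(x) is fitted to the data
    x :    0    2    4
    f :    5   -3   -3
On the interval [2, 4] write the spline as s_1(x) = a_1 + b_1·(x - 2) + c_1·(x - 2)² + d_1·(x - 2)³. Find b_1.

-2

Put M_i = s'' at the i-th knot. Here h = (2, 2) and Δ = (-4, 0), so the interior equations h_(i-1)·M_(i-1) + 2(h_(i-1)+h_i)·M_i + h_i·M_(i+1) = 6(Δ_i − Δ_(i-1)) read
  2·M_0 + 8·M_1 + 2·M_2 = 6(Δ_1 - Δ_0) = 24
Natural end conditions: M_0 = M_2 = 0.
Hence M_0 = 0, M_1 = 3, M_2 = 0.
On [2, 4], with s_1(x) = a_1 + b_1·(x - 2) + c_1·(x - 2)² + d_1·(x - 2)³: c_1 = M_1/2 = 3/2, d_1 = (M_2 - M_1)/(6h_1) = -1/4, b_1 = Δ_1 - h_1(2M_1 + M_2)/6 = -2.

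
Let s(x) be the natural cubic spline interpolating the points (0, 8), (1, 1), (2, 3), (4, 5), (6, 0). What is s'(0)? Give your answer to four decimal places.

-9.3631

Put σ_i = s'' at the i-th knot. Here h = (1, 1, 2, 2) and Δ = (-7, 2, 1, -5/2), so the interior equations h_(i-1)·σ_(i-1) + 2(h_(i-1)+h_i)·σ_i + h_i·σ_(i+1) = 6(Δ_i − Δ_(i-1)) read
  1·σ_0 + 4·σ_1 + 1·σ_2 = 6(Δ_1 - Δ_0) = 54
  1·σ_1 + 6·σ_2 + 2·σ_3 = 6(Δ_2 - Δ_1) = -6
  2·σ_2 + 8·σ_3 + 2·σ_4 = 6(Δ_3 - Δ_2) = -21
Natural end conditions: σ_0 = σ_4 = 0.
Hence σ_0 = 0, σ_1 = 397/28, σ_2 = -19/7, σ_3 = -109/56, σ_4 = 0.
On [0, 1], s'(x) = b_0 + 2c_0·x + 3d_0·x² with b_0 = Δ_0 - h_0(2σ_0 + σ_1)/6 = -1573/168, c_0 = σ_0/2 = 0, d_0 = (σ_1 - σ_0)/(6h_0) = 397/168. So s'(0) = -1573/168.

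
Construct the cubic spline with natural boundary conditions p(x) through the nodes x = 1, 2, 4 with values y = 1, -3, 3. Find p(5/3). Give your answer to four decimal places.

-2.0988

Put σ_i = p'' at the i-th knot. Here h = (1, 2) and Δ = (-4, 3), so the interior equations h_(i-1)·σ_(i-1) + 2(h_(i-1)+h_i)·σ_i + h_i·σ_(i+1) = 6(Δ_i − Δ_(i-1)) read
  1·σ_0 + 6·σ_1 + 2·σ_2 = 6(Δ_1 - Δ_0) = 42
Natural end conditions: σ_0 = σ_2 = 0.
Hence σ_0 = 0, σ_1 = 7, σ_2 = 0.
On [1, 2], p(x) = 1 - 31/6·(x - 1) + 0·(x - 1)² + 7/6·(x - 1)³.
With (x - 1) = 2/3: p(5/3) = -170/81.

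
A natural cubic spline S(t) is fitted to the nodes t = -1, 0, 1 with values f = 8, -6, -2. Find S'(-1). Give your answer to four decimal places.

-18.5000

Put m_i = S'' at the i-th knot. Here h = (1, 1) and Δ = (-14, 4), so the interior equations h_(i-1)·m_(i-1) + 2(h_(i-1)+h_i)·m_i + h_i·m_(i+1) = 6(Δ_i − Δ_(i-1)) read
  1·m_0 + 4·m_1 + 1·m_2 = 6(Δ_1 - Δ_0) = 108
Natural end conditions: m_0 = m_2 = 0.
Solving the tridiagonal system: m_0 = 0, m_1 = 27, m_2 = 0.
On [-1, 0], S'(t) = b_0 + 2c_0·(t + 1) + 3d_0·(t + 1)² with b_0 = Δ_0 - h_0(2m_0 + m_1)/6 = -37/2, c_0 = m_0/2 = 0, d_0 = (m_1 - m_0)/(6h_0) = 9/2. So S'(-1) = -37/2.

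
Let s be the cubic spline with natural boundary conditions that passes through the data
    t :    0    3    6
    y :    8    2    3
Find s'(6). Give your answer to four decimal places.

With σ_i denoting the second derivative at x_i, h_i = 3, 3, and Δ_i = (y_(i+1) − y_i)/h_i = -2, 1/3:
  3·σ_0 + 12·σ_1 + 3·σ_2 = 6(Δ_1 - Δ_0) = 14
Natural end conditions: σ_0 = σ_2 = 0.
Hence σ_0 = 0, σ_1 = 7/6, σ_2 = 0.
On [3, 6], s'(t) = b_1 + 2c_1·(t - 3) + 3d_1·(t - 3)² with b_1 = Δ_1 - h_1(2σ_1 + σ_2)/6 = -5/6, c_1 = σ_1/2 = 7/12, d_1 = (σ_2 - σ_1)/(6h_1) = -7/108. So s'(6) = 11/12.

0.9167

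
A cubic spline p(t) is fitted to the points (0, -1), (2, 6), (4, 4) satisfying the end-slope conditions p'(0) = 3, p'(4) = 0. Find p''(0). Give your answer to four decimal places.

With m_i denoting the second derivative at x_i, h_i = 2, 2, and Δ_i = (y_(i+1) − y_i)/h_i = 7/2, -1:
  2·m_0 + 8·m_1 + 2·m_2 = 6(Δ_1 - Δ_0) = -27
Clamped end conditions give two more equations: 2h_0·m_0 + h_0·m_1 = 6(Δ_0 - p'(0)) = 3 and h_1·m_1 + 2h_1·m_2 = 6(p'(4) - Δ_1) = 6.
Solving: m_0 = 27/8, m_1 = -21/4, m_2 = 33/8.

3.3750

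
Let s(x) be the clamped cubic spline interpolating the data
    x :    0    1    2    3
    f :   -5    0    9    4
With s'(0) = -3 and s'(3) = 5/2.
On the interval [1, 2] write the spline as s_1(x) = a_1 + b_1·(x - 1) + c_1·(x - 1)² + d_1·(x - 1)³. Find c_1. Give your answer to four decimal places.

4.7333

Let m_i = s''(x_i). Step sizes h_i = 1, 1, 1; slopes of the chords Δ_i = (y_(i+1) - y_i)/h_i = 5, 9, -5.
  1·m_0 + 4·m_1 + 1·m_2 = 6(Δ_1 - Δ_0) = 24
  1·m_1 + 4·m_2 + 1·m_3 = 6(Δ_2 - Δ_1) = -84
Clamped end conditions give two more equations: 2h_0·m_0 + h_0·m_1 = 6(Δ_0 - s'(0)) = 48 and h_2·m_2 + 2h_2·m_3 = 6(s'(3) - Δ_2) = 45.
Forward elimination and back-substitution give m_0 = 289/15, m_1 = 142/15, m_2 = -497/15, m_3 = 586/15.
On [1, 2], with s_1(x) = a_1 + b_1·(x - 1) + c_1·(x - 1)² + d_1·(x - 1)³: c_1 = m_1/2 = 71/15, d_1 = (m_2 - m_1)/(6h_1) = -71/10, b_1 = Δ_1 - h_1(2m_1 + m_2)/6 = 341/30.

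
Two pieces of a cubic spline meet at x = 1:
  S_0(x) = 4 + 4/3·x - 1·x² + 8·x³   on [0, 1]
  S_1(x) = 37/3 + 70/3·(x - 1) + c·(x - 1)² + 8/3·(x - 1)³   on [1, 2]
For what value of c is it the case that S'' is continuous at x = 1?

23

S_0''(x) = -2 + 48·x, so S_0''(1) = 46. On the right, S_1''(1) = 2c, so c = 23.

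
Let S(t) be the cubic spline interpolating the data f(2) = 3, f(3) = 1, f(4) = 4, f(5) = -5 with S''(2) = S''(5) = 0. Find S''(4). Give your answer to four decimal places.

-21.2000

Put m_i = S'' at the i-th knot. Here h = (1, 1, 1) and Δ = (-2, 3, -9), so the interior equations h_(i-1)·m_(i-1) + 2(h_(i-1)+h_i)·m_i + h_i·m_(i+1) = 6(Δ_i − Δ_(i-1)) read
  1·m_0 + 4·m_1 + 1·m_2 = 6(Δ_1 - Δ_0) = 30
  1·m_1 + 4·m_2 + 1·m_3 = 6(Δ_2 - Δ_1) = -72
Natural end conditions: m_0 = m_3 = 0.
Forward elimination and back-substitution give m_0 = 0, m_1 = 64/5, m_2 = -106/5, m_3 = 0.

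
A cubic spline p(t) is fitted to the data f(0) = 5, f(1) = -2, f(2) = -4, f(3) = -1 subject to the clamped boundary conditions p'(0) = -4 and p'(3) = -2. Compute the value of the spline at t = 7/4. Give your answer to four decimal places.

-4.3938

With m_i denoting the second derivative at x_i, h_i = 1, 1, 1, and Δ_i = (y_(i+1) − y_i)/h_i = -7, -2, 3:
  1·m_0 + 4·m_1 + 1·m_2 = 6(Δ_1 - Δ_0) = 30
  1·m_1 + 4·m_2 + 1·m_3 = 6(Δ_2 - Δ_1) = 30
Clamped end conditions give two more equations: 2h_0·m_0 + h_0·m_1 = 6(Δ_0 - p'(0)) = -18 and h_2·m_2 + 2h_2·m_3 = 6(p'(3) - Δ_2) = -30.
Hence m_0 = -196/15, m_1 = 122/15, m_2 = 158/15, m_3 = -304/15.
On [1, 2], p(t) = -2 - 97/15·(t - 1) + 61/15·(t - 1)² + 2/5·(t - 1)³.
With (t - 1) = 3/4: p(7/4) = -703/160.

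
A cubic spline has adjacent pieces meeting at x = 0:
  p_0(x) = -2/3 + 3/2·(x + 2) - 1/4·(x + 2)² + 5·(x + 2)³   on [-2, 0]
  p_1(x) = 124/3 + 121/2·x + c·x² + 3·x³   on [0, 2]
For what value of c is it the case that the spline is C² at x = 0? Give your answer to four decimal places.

p_0''(x) = -1/2 + 30·(x + 2), so p_0''(0) = 119/2. On the right, p_1''(0) = 2c, so c = 119/4.

29.7500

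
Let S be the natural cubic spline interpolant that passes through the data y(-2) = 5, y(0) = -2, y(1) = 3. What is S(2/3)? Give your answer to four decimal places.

0.9136

Put M_i = S'' at the i-th knot. Here h = (2, 1) and Δ = (-7/2, 5), so the interior equations h_(i-1)·M_(i-1) + 2(h_(i-1)+h_i)·M_i + h_i·M_(i+1) = 6(Δ_i − Δ_(i-1)) read
  2·M_0 + 6·M_1 + 1·M_2 = 6(Δ_1 - Δ_0) = 51
Natural end conditions: M_0 = M_2 = 0.
Forward elimination and back-substitution give M_0 = 0, M_1 = 17/2, M_2 = 0.
On [0, 1], S(x) = -2 + 13/6·x + 17/4·x² - 17/12·x³.
With x = 2/3: S(2/3) = 74/81.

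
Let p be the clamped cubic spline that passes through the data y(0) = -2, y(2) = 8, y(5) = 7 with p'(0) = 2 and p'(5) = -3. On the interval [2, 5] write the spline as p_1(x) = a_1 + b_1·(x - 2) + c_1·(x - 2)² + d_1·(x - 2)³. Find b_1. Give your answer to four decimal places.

Let M_i = p''(x_i). Step sizes h_i = 2, 3; slopes of the chords Δ_i = (y_(i+1) - y_i)/h_i = 5, -1/3.
  2·M_0 + 10·M_1 + 3·M_2 = 6(Δ_1 - Δ_0) = -32
Clamped end conditions give two more equations: 2h_0·M_0 + h_0·M_1 = 6(Δ_0 - p'(0)) = 18 and h_1·M_1 + 2h_1·M_2 = 6(p'(5) - Δ_1) = -16.
Solving: M_0 = 67/10, M_1 = -22/5, M_2 = -7/15.
On [2, 5], with p_1(x) = a_1 + b_1·(x - 2) + c_1·(x - 2)² + d_1·(x - 2)³: c_1 = M_1/2 = -11/5, d_1 = (M_2 - M_1)/(6h_1) = 59/270, b_1 = Δ_1 - h_1(2M_1 + M_2)/6 = 43/10.

4.3000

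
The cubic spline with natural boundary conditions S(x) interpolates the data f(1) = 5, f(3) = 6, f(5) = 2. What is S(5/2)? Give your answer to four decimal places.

6.1602

Write m_i for S''(x_i). With h_i = 2, 2 and divided differences Δ_i = 1/2, -2, the continuity of S' gives the tridiagonal system
  2·m_0 + 8·m_1 + 2·m_2 = 6(Δ_1 - Δ_0) = -15
Natural end conditions: m_0 = m_2 = 0.
Solving: m_0 = 0, m_1 = -15/8, m_2 = 0.
On [1, 3], S(x) = 5 + 9/8·(x - 1) + 0·(x - 1)² - 5/32·(x - 1)³.
With (x - 1) = 3/2: S(5/2) = 1577/256.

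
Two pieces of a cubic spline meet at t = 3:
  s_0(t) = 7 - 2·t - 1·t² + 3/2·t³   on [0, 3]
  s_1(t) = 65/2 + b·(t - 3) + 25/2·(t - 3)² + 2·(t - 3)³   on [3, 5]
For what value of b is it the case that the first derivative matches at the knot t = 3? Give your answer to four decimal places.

32.5000

s_0'(t) = -2 - 2·t + 9/2·t², so s_0'(3) = 65/2. On the right, s_1'(3) = b, so b = 65/2.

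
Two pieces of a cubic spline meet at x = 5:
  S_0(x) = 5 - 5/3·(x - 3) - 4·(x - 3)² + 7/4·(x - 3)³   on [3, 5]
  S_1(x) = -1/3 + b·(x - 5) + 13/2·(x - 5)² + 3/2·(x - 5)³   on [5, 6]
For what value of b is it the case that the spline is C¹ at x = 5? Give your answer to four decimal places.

S_0'(x) = -5/3 - 8·(x - 3) + 21/4·(x - 3)², so S_0'(5) = 10/3. On the right, S_1'(5) = b, so b = 10/3.

3.3333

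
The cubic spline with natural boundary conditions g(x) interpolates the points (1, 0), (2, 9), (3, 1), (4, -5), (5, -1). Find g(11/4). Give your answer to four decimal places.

3.7073

Let M_i = g''(x_i). Step sizes h_i = 1, 1, 1, 1; slopes of the chords Δ_i = (y_(i+1) - y_i)/h_i = 9, -8, -6, 4.
  1·M_0 + 4·M_1 + 1·M_2 = 6(Δ_1 - Δ_0) = -102
  1·M_1 + 4·M_2 + 1·M_3 = 6(Δ_2 - Δ_1) = 12
  1·M_2 + 4·M_3 + 1·M_4 = 6(Δ_3 - Δ_2) = 60
Natural end conditions: M_0 = M_4 = 0.
Solving: M_0 = 0, M_1 = -759/28, M_2 = 45/7, M_3 = 375/28, M_4 = 0.
On [2, 3], g(x) = 9 - 1/28·(x - 2) - 759/56·(x - 2)² + 313/56·(x - 2)³.
With (x - 2) = 3/4: g(11/4) = 13287/3584.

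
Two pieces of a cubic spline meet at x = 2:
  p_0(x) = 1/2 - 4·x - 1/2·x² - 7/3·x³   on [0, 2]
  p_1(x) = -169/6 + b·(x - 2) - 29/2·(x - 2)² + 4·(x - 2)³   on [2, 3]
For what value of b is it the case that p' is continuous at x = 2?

p_0'(x) = -4 - 1·x - 7·x², so p_0'(2) = -34. On the right, p_1'(2) = b, so b = -34.

-34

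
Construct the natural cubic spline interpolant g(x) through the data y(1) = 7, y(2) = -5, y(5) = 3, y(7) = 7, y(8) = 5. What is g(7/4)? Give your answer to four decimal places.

-2.6740

With M_i denoting the second derivative at x_i, h_i = 1, 3, 2, 1, and Δ_i = (y_(i+1) − y_i)/h_i = -12, 8/3, 2, -2:
  1·M_0 + 8·M_1 + 3·M_2 = 6(Δ_1 - Δ_0) = 88
  3·M_1 + 10·M_2 + 2·M_3 = 6(Δ_2 - Δ_1) = -4
  2·M_2 + 6·M_3 + 1·M_4 = 6(Δ_3 - Δ_2) = -24
Natural end conditions: M_0 = M_4 = 0.
Hence M_0 = 0, M_1 = 2428/197, M_2 = -696/197, M_3 = -556/197, M_4 = 0.
On [1, 2], g(x) = 7 - 8306/591·(x - 1) + 0·(x - 1)² + 1214/591·(x - 1)³.
With (x - 1) = 3/4: g(7/4) = -16857/6304.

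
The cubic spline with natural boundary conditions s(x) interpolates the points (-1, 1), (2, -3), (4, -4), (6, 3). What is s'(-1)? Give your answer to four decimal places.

-1.2807

Put M_i = s'' at the i-th knot. Here h = (3, 2, 2) and Δ = (-4/3, -1/2, 7/2), so the interior equations h_(i-1)·M_(i-1) + 2(h_(i-1)+h_i)·M_i + h_i·M_(i+1) = 6(Δ_i − Δ_(i-1)) read
  3·M_0 + 10·M_1 + 2·M_2 = 6(Δ_1 - Δ_0) = 5
  2·M_1 + 8·M_2 + 2·M_3 = 6(Δ_2 - Δ_1) = 24
Natural end conditions: M_0 = M_3 = 0.
Forward elimination and back-substitution give M_0 = 0, M_1 = -2/19, M_2 = 115/38, M_3 = 0.
On [-1, 2], s'(x) = b_0 + 2c_0·(x + 1) + 3d_0·(x + 1)² with b_0 = Δ_0 - h_0(2M_0 + M_1)/6 = -73/57, c_0 = M_0/2 = 0, d_0 = (M_1 - M_0)/(6h_0) = -1/171. So s'(-1) = -73/57.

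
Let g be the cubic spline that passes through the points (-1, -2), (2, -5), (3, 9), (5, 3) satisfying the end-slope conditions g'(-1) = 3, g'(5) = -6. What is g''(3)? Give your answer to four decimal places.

-22.4286

With m_i denoting the second derivative at x_i, h_i = 3, 1, 2, and Δ_i = (y_(i+1) − y_i)/h_i = -1, 14, -3:
  3·m_0 + 8·m_1 + 1·m_2 = 6(Δ_1 - Δ_0) = 90
  1·m_1 + 6·m_2 + 2·m_3 = 6(Δ_2 - Δ_1) = -102
Clamped end conditions give two more equations: 2h_0·m_0 + h_0·m_1 = 6(Δ_0 - g'(-1)) = -24 and h_2·m_2 + 2h_2·m_3 = 6(g'(5) - Δ_2) = -18.
Solving: m_0 = -95/7, m_1 = 134/7, m_2 = -157/7, m_3 = 47/7.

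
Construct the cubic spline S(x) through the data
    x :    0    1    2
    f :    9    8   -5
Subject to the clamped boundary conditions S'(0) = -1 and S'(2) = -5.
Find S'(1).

With M_i denoting the second derivative at x_i, h_i = 1, 1, and Δ_i = (y_(i+1) − y_i)/h_i = -1, -13:
  1·M_0 + 4·M_1 + 1·M_2 = 6(Δ_1 - Δ_0) = -72
Clamped end conditions give two more equations: 2h_0·M_0 + h_0·M_1 = 6(Δ_0 - S'(0)) = 0 and h_1·M_1 + 2h_1·M_2 = 6(S'(2) - Δ_1) = 48.
Solving the tridiagonal system: M_0 = 16, M_1 = -32, M_2 = 40.
On [1, 2], S'(x) = b_1 + 2c_1·(x - 1) + 3d_1·(x - 1)² with b_1 = Δ_1 - h_1(2M_1 + M_2)/6 = -9, c_1 = M_1/2 = -16, d_1 = (M_2 - M_1)/(6h_1) = 12. So S'(1) = -9.

-9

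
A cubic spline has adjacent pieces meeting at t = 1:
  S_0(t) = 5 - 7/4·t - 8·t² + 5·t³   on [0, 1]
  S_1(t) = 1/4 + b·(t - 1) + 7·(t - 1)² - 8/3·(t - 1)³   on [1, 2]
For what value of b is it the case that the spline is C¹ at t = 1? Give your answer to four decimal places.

S_0'(t) = -7/4 - 16·t + 15·t², so S_0'(1) = -11/4. On the right, S_1'(1) = b, so b = -11/4.

-2.7500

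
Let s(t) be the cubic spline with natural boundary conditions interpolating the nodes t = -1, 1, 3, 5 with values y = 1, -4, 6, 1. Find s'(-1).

-5

Put σ_i = s'' at the i-th knot. Here h = (2, 2, 2) and Δ = (-5/2, 5, -5/2), so the interior equations h_(i-1)·σ_(i-1) + 2(h_(i-1)+h_i)·σ_i + h_i·σ_(i+1) = 6(Δ_i − Δ_(i-1)) read
  2·σ_0 + 8·σ_1 + 2·σ_2 = 6(Δ_1 - Δ_0) = 45
  2·σ_1 + 8·σ_2 + 2·σ_3 = 6(Δ_2 - Δ_1) = -45
Natural end conditions: σ_0 = σ_3 = 0.
Forward elimination and back-substitution give σ_0 = 0, σ_1 = 15/2, σ_2 = -15/2, σ_3 = 0.
On [-1, 1], s'(t) = b_0 + 2c_0·(t + 1) + 3d_0·(t + 1)² with b_0 = Δ_0 - h_0(2σ_0 + σ_1)/6 = -5, c_0 = σ_0/2 = 0, d_0 = (σ_1 - σ_0)/(6h_0) = 5/8. So s'(-1) = -5.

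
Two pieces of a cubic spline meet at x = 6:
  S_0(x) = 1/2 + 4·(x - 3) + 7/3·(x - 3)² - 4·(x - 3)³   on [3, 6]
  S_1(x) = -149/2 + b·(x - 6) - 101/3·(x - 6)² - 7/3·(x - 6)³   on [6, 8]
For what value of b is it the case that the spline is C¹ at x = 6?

S_0'(x) = 4 + 14/3·(x - 3) - 12·(x - 3)², so S_0'(6) = -90. On the right, S_1'(6) = b, so b = -90.

-90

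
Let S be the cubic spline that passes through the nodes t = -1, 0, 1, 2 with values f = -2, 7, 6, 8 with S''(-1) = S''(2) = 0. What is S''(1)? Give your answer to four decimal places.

8.8000

With m_i denoting the second derivative at x_i, h_i = 1, 1, 1, and Δ_i = (y_(i+1) − y_i)/h_i = 9, -1, 2:
  1·m_0 + 4·m_1 + 1·m_2 = 6(Δ_1 - Δ_0) = -60
  1·m_1 + 4·m_2 + 1·m_3 = 6(Δ_2 - Δ_1) = 18
Natural end conditions: m_0 = m_3 = 0.
Solving: m_0 = 0, m_1 = -86/5, m_2 = 44/5, m_3 = 0.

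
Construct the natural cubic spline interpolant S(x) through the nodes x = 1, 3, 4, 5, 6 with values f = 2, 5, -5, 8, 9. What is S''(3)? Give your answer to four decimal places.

-19.2907

Put σ_i = S'' at the i-th knot. Here h = (2, 1, 1, 1) and Δ = (3/2, -10, 13, 1), so the interior equations h_(i-1)·σ_(i-1) + 2(h_(i-1)+h_i)·σ_i + h_i·σ_(i+1) = 6(Δ_i − Δ_(i-1)) read
  2·σ_0 + 6·σ_1 + 1·σ_2 = 6(Δ_1 - Δ_0) = -69
  1·σ_1 + 4·σ_2 + 1·σ_3 = 6(Δ_2 - Δ_1) = 138
  1·σ_2 + 4·σ_3 + 1·σ_4 = 6(Δ_3 - Δ_2) = -72
Natural end conditions: σ_0 = σ_4 = 0.
Forward elimination and back-substitution give σ_0 = 0, σ_1 = -1659/86, σ_2 = 2010/43, σ_3 = -2553/86, σ_4 = 0.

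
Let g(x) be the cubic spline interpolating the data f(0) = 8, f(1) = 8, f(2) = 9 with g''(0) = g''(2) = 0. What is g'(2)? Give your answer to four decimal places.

1.2500

Write σ_i for g''(x_i). With h_i = 1, 1 and divided differences Δ_i = 0, 1, the continuity of g' gives the tridiagonal system
  1·σ_0 + 4·σ_1 + 1·σ_2 = 6(Δ_1 - Δ_0) = 6
Natural end conditions: σ_0 = σ_2 = 0.
Solving the tridiagonal system: σ_0 = 0, σ_1 = 3/2, σ_2 = 0.
On [1, 2], g'(x) = b_1 + 2c_1·(x - 1) + 3d_1·(x - 1)² with b_1 = Δ_1 - h_1(2σ_1 + σ_2)/6 = 1/2, c_1 = σ_1/2 = 3/4, d_1 = (σ_2 - σ_1)/(6h_1) = -1/4. So g'(2) = 5/4.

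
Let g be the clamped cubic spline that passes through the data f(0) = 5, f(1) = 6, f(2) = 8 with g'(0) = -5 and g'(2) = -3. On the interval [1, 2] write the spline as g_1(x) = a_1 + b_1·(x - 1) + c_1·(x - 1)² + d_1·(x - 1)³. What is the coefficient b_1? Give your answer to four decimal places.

Let m_i = g''(x_i). Step sizes h_i = 1, 1; slopes of the chords Δ_i = (y_(i+1) - y_i)/h_i = 1, 2.
  1·m_0 + 4·m_1 + 1·m_2 = 6(Δ_1 - Δ_0) = 6
Clamped end conditions give two more equations: 2h_0·m_0 + h_0·m_1 = 6(Δ_0 - g'(0)) = 36 and h_1·m_1 + 2h_1·m_2 = 6(g'(2) - Δ_1) = -30.
Hence m_0 = 35/2, m_1 = 1, m_2 = -31/2.
On [1, 2], with g_1(x) = a_1 + b_1·(x - 1) + c_1·(x - 1)² + d_1·(x - 1)³: c_1 = m_1/2 = 1/2, d_1 = (m_2 - m_1)/(6h_1) = -11/4, b_1 = Δ_1 - h_1(2m_1 + m_2)/6 = 17/4.

4.2500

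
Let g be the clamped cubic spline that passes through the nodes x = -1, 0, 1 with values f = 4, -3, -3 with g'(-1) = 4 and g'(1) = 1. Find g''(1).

Put M_i = g'' at the i-th knot. Here h = (1, 1) and Δ = (-7, 0), so the interior equations h_(i-1)·M_(i-1) + 2(h_(i-1)+h_i)·M_i + h_i·M_(i+1) = 6(Δ_i − Δ_(i-1)) read
  1·M_0 + 4·M_1 + 1·M_2 = 6(Δ_1 - Δ_0) = 42
Clamped end conditions give two more equations: 2h_0·M_0 + h_0·M_1 = 6(Δ_0 - g'(-1)) = -66 and h_1·M_1 + 2h_1·M_2 = 6(g'(1) - Δ_1) = 6.
Solving: M_0 = -45, M_1 = 24, M_2 = -9.

-9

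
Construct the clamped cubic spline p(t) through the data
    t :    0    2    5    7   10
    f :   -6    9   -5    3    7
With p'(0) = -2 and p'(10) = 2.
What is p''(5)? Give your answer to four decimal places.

Write σ_i for p''(x_i). With h_i = 2, 3, 2, 3 and divided differences Δ_i = 15/2, -14/3, 4, 4/3, the continuity of p' gives the tridiagonal system
  2·σ_0 + 10·σ_1 + 3·σ_2 = 6(Δ_1 - Δ_0) = -73
  3·σ_1 + 10·σ_2 + 2·σ_3 = 6(Δ_2 - Δ_1) = 52
  2·σ_2 + 10·σ_3 + 3·σ_4 = 6(Δ_3 - Δ_2) = -16
Clamped end conditions give two more equations: 2h_0·σ_0 + h_0·σ_1 = 6(Δ_0 - p'(0)) = 57 and h_3·σ_3 + 2h_3·σ_4 = 6(p'(10) - Δ_3) = 4.
Hence σ_0 = 37669/1740, σ_1 = -6437/435, σ_2 = 9187/870, σ_3 = -2002/435, σ_4 = 1291/435.

10.5598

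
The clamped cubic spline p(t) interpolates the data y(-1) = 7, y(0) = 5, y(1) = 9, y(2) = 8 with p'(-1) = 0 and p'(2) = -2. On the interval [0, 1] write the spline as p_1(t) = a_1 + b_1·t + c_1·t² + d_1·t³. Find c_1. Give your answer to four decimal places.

Write m_i for p''(x_i). With h_i = 1, 1, 1 and divided differences Δ_i = -2, 4, -1, the continuity of p' gives the tridiagonal system
  1·m_0 + 4·m_1 + 1·m_2 = 6(Δ_1 - Δ_0) = 36
  1·m_1 + 4·m_2 + 1·m_3 = 6(Δ_2 - Δ_1) = -30
Clamped end conditions give two more equations: 2h_0·m_0 + h_0·m_1 = 6(Δ_0 - p'(-1)) = -12 and h_2·m_2 + 2h_2·m_3 = 6(p'(2) - Δ_2) = -6.
Solving: m_0 = -206/15, m_1 = 232/15, m_2 = -182/15, m_3 = 46/15.
On [0, 1], with p_1(t) = a_1 + b_1·t + c_1·t² + d_1·t³: c_1 = m_1/2 = 116/15, d_1 = (m_2 - m_1)/(6h_1) = -23/5, b_1 = Δ_1 - h_1(2m_1 + m_2)/6 = 13/15.

7.7333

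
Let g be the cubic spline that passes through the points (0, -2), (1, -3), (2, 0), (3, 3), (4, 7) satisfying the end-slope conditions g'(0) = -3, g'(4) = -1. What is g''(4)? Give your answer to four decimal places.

-18.4643

Write M_i for g''(x_i). With h_i = 1, 1, 1, 1 and divided differences Δ_i = -1, 3, 3, 4, the continuity of g' gives the tridiagonal system
  1·M_0 + 4·M_1 + 1·M_2 = 6(Δ_1 - Δ_0) = 24
  1·M_1 + 4·M_2 + 1·M_3 = 6(Δ_2 - Δ_1) = 0
  1·M_2 + 4·M_3 + 1·M_4 = 6(Δ_3 - Δ_2) = 6
Clamped end conditions give two more equations: 2h_0·M_0 + h_0·M_1 = 6(Δ_0 - g'(0)) = 12 and h_3·M_3 + 2h_3·M_4 = 6(g'(4) - Δ_3) = -30.
Solving: M_0 = 83/28, M_1 = 85/14, M_2 = -13/4, M_3 = 97/14, M_4 = -517/28.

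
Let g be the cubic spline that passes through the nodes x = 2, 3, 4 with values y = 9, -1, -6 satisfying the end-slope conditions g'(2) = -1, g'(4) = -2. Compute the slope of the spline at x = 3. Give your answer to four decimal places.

Let σ_i = g''(x_i). Step sizes h_i = 1, 1; slopes of the chords Δ_i = (y_(i+1) - y_i)/h_i = -10, -5.
  1·σ_0 + 4·σ_1 + 1·σ_2 = 6(Δ_1 - Δ_0) = 30
Clamped end conditions give two more equations: 2h_0·σ_0 + h_0·σ_1 = 6(Δ_0 - g'(2)) = -54 and h_1·σ_1 + 2h_1·σ_2 = 6(g'(4) - Δ_1) = 18.
Hence σ_0 = -35, σ_1 = 16, σ_2 = 1.
On [3, 4], g'(x) = b_1 + 2c_1·(x - 3) + 3d_1·(x - 3)² with b_1 = Δ_1 - h_1(2σ_1 + σ_2)/6 = -21/2, c_1 = σ_1/2 = 8, d_1 = (σ_2 - σ_1)/(6h_1) = -5/2. So g'(3) = -21/2.

-10.5000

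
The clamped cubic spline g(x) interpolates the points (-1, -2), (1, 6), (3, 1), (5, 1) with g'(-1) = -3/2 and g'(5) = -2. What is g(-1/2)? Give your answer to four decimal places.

-1.3563

With M_i denoting the second derivative at x_i, h_i = 2, 2, 2, and Δ_i = (y_(i+1) − y_i)/h_i = 4, -5/2, 0:
  2·M_0 + 8·M_1 + 2·M_2 = 6(Δ_1 - Δ_0) = -39
  2·M_1 + 8·M_2 + 2·M_3 = 6(Δ_2 - Δ_1) = 15
Clamped end conditions give two more equations: 2h_0·M_0 + h_0·M_1 = 6(Δ_0 - g'(-1)) = 33 and h_2·M_2 + 2h_2·M_3 = 6(g'(5) - Δ_2) = -12.
Solving the tridiagonal system: M_0 = 391/30, M_1 = -287/30, M_2 = 86/15, M_3 = -88/15.
On [-1, 1], g(x) = -2 - 3/2·(x + 1) + 391/60·(x + 1)² - 113/60·(x + 1)³.
With (x + 1) = 1/2: g(-1/2) = -217/160.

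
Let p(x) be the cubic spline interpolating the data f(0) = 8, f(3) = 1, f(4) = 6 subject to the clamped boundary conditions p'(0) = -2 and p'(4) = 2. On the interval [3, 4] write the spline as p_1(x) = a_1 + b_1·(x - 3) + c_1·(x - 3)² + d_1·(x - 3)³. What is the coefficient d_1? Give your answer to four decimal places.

Write m_i for p''(x_i). With h_i = 3, 1 and divided differences Δ_i = -7/3, 5, the continuity of p' gives the tridiagonal system
  3·m_0 + 8·m_1 + 1·m_2 = 6(Δ_1 - Δ_0) = 44
Clamped end conditions give two more equations: 2h_0·m_0 + h_0·m_1 = 6(Δ_0 - p'(0)) = -2 and h_1·m_1 + 2h_1·m_2 = 6(p'(4) - Δ_1) = -18.
Solving the tridiagonal system: m_0 = -29/6, m_1 = 9, m_2 = -27/2.
On [3, 4], with p_1(x) = a_1 + b_1·(x - 3) + c_1·(x - 3)² + d_1·(x - 3)³: c_1 = m_1/2 = 9/2, d_1 = (m_2 - m_1)/(6h_1) = -15/4, b_1 = Δ_1 - h_1(2m_1 + m_2)/6 = 17/4.

-3.7500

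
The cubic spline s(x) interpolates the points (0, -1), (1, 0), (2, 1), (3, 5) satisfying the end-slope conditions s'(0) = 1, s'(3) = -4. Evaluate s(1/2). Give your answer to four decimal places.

Let M_i = s''(x_i). Step sizes h_i = 1, 1, 1; slopes of the chords Δ_i = (y_(i+1) - y_i)/h_i = 1, 1, 4.
  1·M_0 + 4·M_1 + 1·M_2 = 6(Δ_1 - Δ_0) = 0
  1·M_1 + 4·M_2 + 1·M_3 = 6(Δ_2 - Δ_1) = 18
Clamped end conditions give two more equations: 2h_0·M_0 + h_0·M_1 = 6(Δ_0 - s'(0)) = 0 and h_2·M_2 + 2h_2·M_3 = 6(s'(3) - Δ_2) = -48.
Forward elimination and back-substitution give M_0 = 28/15, M_1 = -56/15, M_2 = 196/15, M_3 = -458/15.
On [0, 1], s(x) = -1 + 1·x + 14/15·x² - 14/15·x³.
With x = 1/2: s(1/2) = -23/60.

-0.3833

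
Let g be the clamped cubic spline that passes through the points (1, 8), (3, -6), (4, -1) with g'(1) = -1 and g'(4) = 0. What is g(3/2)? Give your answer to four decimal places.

5.3750

Let M_i = g''(x_i). Step sizes h_i = 2, 1; slopes of the chords Δ_i = (y_(i+1) - y_i)/h_i = -7, 5.
  2·M_0 + 6·M_1 + 1·M_2 = 6(Δ_1 - Δ_0) = 72
Clamped end conditions give two more equations: 2h_0·M_0 + h_0·M_1 = 6(Δ_0 - g'(1)) = -36 and h_1·M_1 + 2h_1·M_2 = 6(g'(4) - Δ_1) = -30.
Solving: M_0 = -62/3, M_1 = 70/3, M_2 = -80/3.
On [1, 3], g(x) = 8 - 1·(x - 1) - 31/3·(x - 1)² + 11/3·(x - 1)³.
With (x - 1) = 1/2: g(3/2) = 43/8.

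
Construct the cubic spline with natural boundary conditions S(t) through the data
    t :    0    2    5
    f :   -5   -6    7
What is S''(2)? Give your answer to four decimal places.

2.9000

Put m_i = S'' at the i-th knot. Here h = (2, 3) and Δ = (-1/2, 13/3), so the interior equations h_(i-1)·m_(i-1) + 2(h_(i-1)+h_i)·m_i + h_i·m_(i+1) = 6(Δ_i − Δ_(i-1)) read
  2·m_0 + 10·m_1 + 3·m_2 = 6(Δ_1 - Δ_0) = 29
Natural end conditions: m_0 = m_2 = 0.
Hence m_0 = 0, m_1 = 29/10, m_2 = 0.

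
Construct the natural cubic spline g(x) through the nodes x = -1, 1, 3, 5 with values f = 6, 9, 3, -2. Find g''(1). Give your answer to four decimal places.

Write M_i for g''(x_i). With h_i = 2, 2, 2 and divided differences Δ_i = 3/2, -3, -5/2, the continuity of g' gives the tridiagonal system
  2·M_0 + 8·M_1 + 2·M_2 = 6(Δ_1 - Δ_0) = -27
  2·M_1 + 8·M_2 + 2·M_3 = 6(Δ_2 - Δ_1) = 3
Natural end conditions: M_0 = M_3 = 0.
Solving: M_0 = 0, M_1 = -37/10, M_2 = 13/10, M_3 = 0.

-3.7000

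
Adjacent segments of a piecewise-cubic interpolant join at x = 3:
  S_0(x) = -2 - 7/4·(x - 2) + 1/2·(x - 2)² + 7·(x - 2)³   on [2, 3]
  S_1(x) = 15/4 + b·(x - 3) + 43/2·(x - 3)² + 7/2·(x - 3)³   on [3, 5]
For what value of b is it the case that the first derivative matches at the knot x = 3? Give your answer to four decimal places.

S_0'(x) = -7/4 + 1·(x - 2) + 21·(x - 2)², so S_0'(3) = 81/4. On the right, S_1'(3) = b, so b = 81/4.

20.2500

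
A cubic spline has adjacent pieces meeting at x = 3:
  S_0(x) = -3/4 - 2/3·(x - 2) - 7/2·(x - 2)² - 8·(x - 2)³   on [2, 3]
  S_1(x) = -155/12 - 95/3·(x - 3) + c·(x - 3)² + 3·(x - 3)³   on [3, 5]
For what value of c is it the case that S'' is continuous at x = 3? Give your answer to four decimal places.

-27.5000

S_0''(x) = -7 - 48·(x - 2), so S_0''(3) = -55. On the right, S_1''(3) = 2c, so c = -55/2.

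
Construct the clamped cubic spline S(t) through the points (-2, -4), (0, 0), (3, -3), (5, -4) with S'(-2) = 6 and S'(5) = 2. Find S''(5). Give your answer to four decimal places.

3.9063

Put M_i = S'' at the i-th knot. Here h = (2, 3, 2) and Δ = (2, -1, -1/2), so the interior equations h_(i-1)·M_(i-1) + 2(h_(i-1)+h_i)·M_i + h_i·M_(i+1) = 6(Δ_i − Δ_(i-1)) read
  2·M_0 + 10·M_1 + 3·M_2 = 6(Δ_1 - Δ_0) = -18
  3·M_1 + 10·M_2 + 2·M_3 = 6(Δ_2 - Δ_1) = 3
Clamped end conditions give two more equations: 2h_0·M_0 + h_0·M_1 = 6(Δ_0 - S'(-2)) = -24 and h_2·M_2 + 2h_2·M_3 = 6(S'(5) - Δ_2) = 15.
Forward elimination and back-substitution give M_0 = -183/32, M_1 = -9/16, M_2 = -5/16, M_3 = 125/32.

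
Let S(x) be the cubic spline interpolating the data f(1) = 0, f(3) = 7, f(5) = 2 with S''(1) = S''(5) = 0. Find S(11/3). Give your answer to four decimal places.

With M_i denoting the second derivative at x_i, h_i = 2, 2, and Δ_i = (y_(i+1) − y_i)/h_i = 7/2, -5/2:
  2·M_0 + 8·M_1 + 2·M_2 = 6(Δ_1 - Δ_0) = -36
Natural end conditions: M_0 = M_2 = 0.
Hence M_0 = 0, M_1 = -9/2, M_2 = 0.
On [3, 5], S(x) = 7 + 1/2·(x - 3) - 9/4·(x - 3)² + 3/8·(x - 3)³.
With (x - 3) = 2/3: S(11/3) = 58/9.

6.4444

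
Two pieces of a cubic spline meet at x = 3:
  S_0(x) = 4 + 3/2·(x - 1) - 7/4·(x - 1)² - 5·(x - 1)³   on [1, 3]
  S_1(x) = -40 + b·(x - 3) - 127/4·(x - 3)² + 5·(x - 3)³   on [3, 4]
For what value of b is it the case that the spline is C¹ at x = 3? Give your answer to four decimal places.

S_0'(x) = 3/2 - 7/2·(x - 1) - 15·(x - 1)², so S_0'(3) = -131/2. On the right, S_1'(3) = b, so b = -131/2.

-65.5000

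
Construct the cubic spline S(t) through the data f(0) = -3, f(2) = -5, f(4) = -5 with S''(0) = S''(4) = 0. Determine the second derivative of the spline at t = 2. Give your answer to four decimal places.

With M_i denoting the second derivative at x_i, h_i = 2, 2, and Δ_i = (y_(i+1) − y_i)/h_i = -1, 0:
  2·M_0 + 8·M_1 + 2·M_2 = 6(Δ_1 - Δ_0) = 6
Natural end conditions: M_0 = M_2 = 0.
Hence M_0 = 0, M_1 = 3/4, M_2 = 0.

0.7500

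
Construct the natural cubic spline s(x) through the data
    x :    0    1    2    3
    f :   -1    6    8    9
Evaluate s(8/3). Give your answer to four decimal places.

8.6469

Let M_i = s''(x_i). Step sizes h_i = 1, 1, 1; slopes of the chords Δ_i = (y_(i+1) - y_i)/h_i = 7, 2, 1.
  1·M_0 + 4·M_1 + 1·M_2 = 6(Δ_1 - Δ_0) = -30
  1·M_1 + 4·M_2 + 1·M_3 = 6(Δ_2 - Δ_1) = -6
Natural end conditions: M_0 = M_3 = 0.
Hence M_0 = 0, M_1 = -38/5, M_2 = 2/5, M_3 = 0.
On [2, 3], s(x) = 8 + 13/15·(x - 2) + 1/5·(x - 2)² - 1/15·(x - 2)³.
With (x - 2) = 2/3: s(8/3) = 3502/405.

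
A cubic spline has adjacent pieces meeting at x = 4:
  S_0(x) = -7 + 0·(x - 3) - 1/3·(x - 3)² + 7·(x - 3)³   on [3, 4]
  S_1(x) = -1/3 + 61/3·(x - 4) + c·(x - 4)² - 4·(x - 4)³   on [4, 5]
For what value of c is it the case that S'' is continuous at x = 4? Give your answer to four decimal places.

20.6667

S_0''(x) = -2/3 + 42·(x - 3), so S_0''(4) = 124/3. On the right, S_1''(4) = 2c, so c = 62/3.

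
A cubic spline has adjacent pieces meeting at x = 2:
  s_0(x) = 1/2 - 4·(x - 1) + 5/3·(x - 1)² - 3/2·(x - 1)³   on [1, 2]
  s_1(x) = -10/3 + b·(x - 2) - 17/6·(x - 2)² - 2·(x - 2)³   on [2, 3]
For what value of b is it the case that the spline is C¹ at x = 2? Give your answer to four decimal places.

s_0'(x) = -4 + 10/3·(x - 1) - 9/2·(x - 1)², so s_0'(2) = -31/6. On the right, s_1'(2) = b, so b = -31/6.

-5.1667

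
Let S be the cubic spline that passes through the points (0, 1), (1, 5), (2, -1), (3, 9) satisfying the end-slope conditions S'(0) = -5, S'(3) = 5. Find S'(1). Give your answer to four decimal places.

Let m_i = S''(x_i). Step sizes h_i = 1, 1, 1; slopes of the chords Δ_i = (y_(i+1) - y_i)/h_i = 4, -6, 10.
  1·m_0 + 4·m_1 + 1·m_2 = 6(Δ_1 - Δ_0) = -60
  1·m_1 + 4·m_2 + 1·m_3 = 6(Δ_2 - Δ_1) = 96
Clamped end conditions give two more equations: 2h_0·m_0 + h_0·m_1 = 6(Δ_0 - S'(0)) = 54 and h_2·m_2 + 2h_2·m_3 = 6(S'(3) - Δ_2) = -30.
Solving the tridiagonal system: m_0 = 682/15, m_1 = -554/15, m_2 = 634/15, m_3 = -542/15.
On [1, 2], S'(x) = b_1 + 2c_1·(x - 1) + 3d_1·(x - 1)² with b_1 = Δ_1 - h_1(2m_1 + m_2)/6 = -11/15, c_1 = m_1/2 = -277/15, d_1 = (m_2 - m_1)/(6h_1) = 66/5. So S'(1) = -11/15.

-0.7333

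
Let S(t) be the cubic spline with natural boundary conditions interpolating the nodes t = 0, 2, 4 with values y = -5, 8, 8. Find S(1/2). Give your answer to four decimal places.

Let M_i = S''(x_i). Step sizes h_i = 2, 2; slopes of the chords Δ_i = (y_(i+1) - y_i)/h_i = 13/2, 0.
  2·M_0 + 8·M_1 + 2·M_2 = 6(Δ_1 - Δ_0) = -39
Natural end conditions: M_0 = M_2 = 0.
Hence M_0 = 0, M_1 = -39/8, M_2 = 0.
On [0, 2], S(t) = -5 + 65/8·t + 0·t² - 13/32·t³.
With t = 1/2: S(1/2) = -253/256.

-0.9883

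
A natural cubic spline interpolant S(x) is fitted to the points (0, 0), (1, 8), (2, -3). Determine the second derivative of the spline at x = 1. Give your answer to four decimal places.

-28.5000

Let M_i = S''(x_i). Step sizes h_i = 1, 1; slopes of the chords Δ_i = (y_(i+1) - y_i)/h_i = 8, -11.
  1·M_0 + 4·M_1 + 1·M_2 = 6(Δ_1 - Δ_0) = -114
Natural end conditions: M_0 = M_2 = 0.
Solving the tridiagonal system: M_0 = 0, M_1 = -57/2, M_2 = 0.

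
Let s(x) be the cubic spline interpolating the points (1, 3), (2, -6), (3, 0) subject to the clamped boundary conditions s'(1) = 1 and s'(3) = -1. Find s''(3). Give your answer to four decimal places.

Let σ_i = s''(x_i). Step sizes h_i = 1, 1; slopes of the chords Δ_i = (y_(i+1) - y_i)/h_i = -9, 6.
  1·σ_0 + 4·σ_1 + 1·σ_2 = 6(Δ_1 - Δ_0) = 90
Clamped end conditions give two more equations: 2h_0·σ_0 + h_0·σ_1 = 6(Δ_0 - s'(1)) = -60 and h_1·σ_1 + 2h_1·σ_2 = 6(s'(3) - Δ_1) = -42.
Hence σ_0 = -107/2, σ_1 = 47, σ_2 = -89/2.

-44.5000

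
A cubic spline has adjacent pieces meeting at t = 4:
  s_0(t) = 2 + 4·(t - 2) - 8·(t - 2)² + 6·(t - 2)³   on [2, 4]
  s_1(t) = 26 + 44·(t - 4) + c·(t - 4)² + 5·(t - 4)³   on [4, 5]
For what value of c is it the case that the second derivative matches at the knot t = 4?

28

s_0''(t) = -16 + 36·(t - 2), so s_0''(4) = 56. On the right, s_1''(4) = 2c, so c = 28.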